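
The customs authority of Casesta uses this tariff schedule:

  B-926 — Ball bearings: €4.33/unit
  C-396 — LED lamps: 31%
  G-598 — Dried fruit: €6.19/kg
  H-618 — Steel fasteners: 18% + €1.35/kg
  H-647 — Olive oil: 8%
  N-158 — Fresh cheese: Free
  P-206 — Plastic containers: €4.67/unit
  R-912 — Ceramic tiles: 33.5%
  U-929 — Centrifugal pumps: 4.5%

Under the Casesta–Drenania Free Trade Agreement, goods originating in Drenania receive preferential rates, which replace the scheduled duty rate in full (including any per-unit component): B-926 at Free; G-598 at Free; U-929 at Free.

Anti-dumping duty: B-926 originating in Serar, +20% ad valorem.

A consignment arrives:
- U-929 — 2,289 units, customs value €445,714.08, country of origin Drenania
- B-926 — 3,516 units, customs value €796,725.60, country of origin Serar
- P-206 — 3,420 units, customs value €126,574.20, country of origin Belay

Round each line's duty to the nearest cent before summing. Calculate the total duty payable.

€190,540.80

Line 1 (U-929, Drenania, 2,289 units, €445,714.08):
Base rate for U-929 is 4.5%.
Origin Drenania qualifies under the Casesta–Drenania agreement and U-929 is covered: preferential rate Free applies instead.
Duty = €445,714.08 × 0% = €0.00.
Line 2 (B-926, Serar, 3,516 units, €796,725.60):
Base rate for B-926 is €4.33/unit.
B-926 has an FTA preferential rate, but origin Serar is not Drenania; base rate stands.
Additional duty on B-926 from Serar: +20% ad valorem. Applied ad valorem rate = 20%.
Duty = €796,725.60 × 20% + 3,516 × €4.33 = €174,569.40.
Line 3 (P-206, Belay, 3,420 units, €126,574.20):
Base rate for P-206 is €4.67/unit.
Duty = 3,420 × €4.67 = €15,971.40.
Total = €0.00 + €174,569.40 + €15,971.40 = €190,540.80.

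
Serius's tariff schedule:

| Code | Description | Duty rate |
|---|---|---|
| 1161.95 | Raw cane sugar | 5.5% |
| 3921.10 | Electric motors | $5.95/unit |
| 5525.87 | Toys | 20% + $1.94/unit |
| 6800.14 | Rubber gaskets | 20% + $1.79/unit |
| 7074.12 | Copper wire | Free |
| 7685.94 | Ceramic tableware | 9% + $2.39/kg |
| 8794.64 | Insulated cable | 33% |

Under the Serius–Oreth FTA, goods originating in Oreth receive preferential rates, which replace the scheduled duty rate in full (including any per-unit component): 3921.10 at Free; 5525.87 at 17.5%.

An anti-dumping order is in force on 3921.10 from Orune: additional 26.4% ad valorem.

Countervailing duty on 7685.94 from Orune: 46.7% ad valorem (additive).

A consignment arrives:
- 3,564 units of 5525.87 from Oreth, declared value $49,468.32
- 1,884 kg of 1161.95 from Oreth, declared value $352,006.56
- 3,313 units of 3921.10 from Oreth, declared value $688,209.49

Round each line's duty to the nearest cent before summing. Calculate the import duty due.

Line 1 (5525.87, Oreth, 3,564 units, $49,468.32):
Base rate for 5525.87 is 20% + $1.94/unit.
Origin Oreth qualifies under the Serius–Oreth agreement and 5525.87 is covered: preferential rate 17.5% applies instead.
Duty = $49,468.32 × 17.5% = $8,656.96.
Line 2 (1161.95, Oreth, 1,884 kg, $352,006.56):
Base rate for 1161.95 is 5.5%.
Origin Oreth is the FTA partner but 1161.95 is not on the preference list; base rate stands.
Duty = $352,006.56 × 5.5% = $19,360.36.
Line 3 (3921.10, Oreth, 3,313 units, $688,209.49):
Base rate for 3921.10 is $5.95/unit.
Origin Oreth qualifies under the Serius–Oreth agreement and 3921.10 is covered: preferential rate Free applies instead.
The additional-duty order on 3921.10 targets Orune, not Oreth; it does not apply.
Duty = $688,209.49 × 0% = $0.00.
Total = $8,656.96 + $19,360.36 + $0.00 = $28,017.32.

$28,017.32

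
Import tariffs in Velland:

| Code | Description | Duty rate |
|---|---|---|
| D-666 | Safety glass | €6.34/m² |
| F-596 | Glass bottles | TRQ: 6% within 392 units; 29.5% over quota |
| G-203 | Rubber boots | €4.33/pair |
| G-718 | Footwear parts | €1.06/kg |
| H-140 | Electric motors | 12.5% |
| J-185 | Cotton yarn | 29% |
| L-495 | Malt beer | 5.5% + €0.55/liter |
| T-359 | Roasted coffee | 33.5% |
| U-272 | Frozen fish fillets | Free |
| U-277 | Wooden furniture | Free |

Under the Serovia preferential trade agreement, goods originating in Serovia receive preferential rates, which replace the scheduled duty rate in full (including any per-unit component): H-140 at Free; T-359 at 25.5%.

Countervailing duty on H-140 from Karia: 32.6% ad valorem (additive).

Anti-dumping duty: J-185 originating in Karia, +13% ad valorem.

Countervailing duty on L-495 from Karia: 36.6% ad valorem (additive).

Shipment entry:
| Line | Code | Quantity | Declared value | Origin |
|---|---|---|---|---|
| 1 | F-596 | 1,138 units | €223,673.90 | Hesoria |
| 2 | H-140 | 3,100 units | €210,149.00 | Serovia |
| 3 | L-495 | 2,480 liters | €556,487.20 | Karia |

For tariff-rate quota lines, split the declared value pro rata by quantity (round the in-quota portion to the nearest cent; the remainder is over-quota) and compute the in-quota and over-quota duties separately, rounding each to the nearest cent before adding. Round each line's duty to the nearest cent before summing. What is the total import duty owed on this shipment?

Line 1 (F-596, Hesoria, 1,138 units, €223,673.90):
Code F-596 is under a tariff-rate quota (threshold 392 units). In-quota: 392 units at 6%; over-quota: 746 units at 29.5%.
Pro-rata value split: in-quota = €223,673.90 × 392/1,138 = €77,047.60; over-quota = €223,673.90 − €77,047.60 = €146,626.30.
In-quota duty = €77,047.60 × 6% = €4,622.86. Over-quota duty = €146,626.30 × 29.5% = €43,254.76.
Line duty = €4,622.86 + €43,254.76 = €47,877.62.
Line 2 (H-140, Serovia, 3,100 units, €210,149.00):
Base rate for H-140 is 12.5%.
Origin Serovia qualifies under the Velland–Serovia agreement and H-140 is covered: preferential rate Free applies instead.
The additional-duty order on H-140 targets Karia, not Serovia; it does not apply.
Duty = €210,149.00 × 0% = €0.00.
Line 3 (L-495, Karia, 2,480 liters, €556,487.20):
Base rate for L-495 is 5.5% + €0.55/liter.
Additional duty on L-495 from Karia: +36.6%. Applied ad valorem rate: 5.5% + 36.6% = 42.1%.
Duty = €556,487.20 × 42.1% + 2,480 × €0.55 = €235,645.11.
Total = €47,877.62 + €0.00 + €235,645.11 = €283,522.73.

€283,522.73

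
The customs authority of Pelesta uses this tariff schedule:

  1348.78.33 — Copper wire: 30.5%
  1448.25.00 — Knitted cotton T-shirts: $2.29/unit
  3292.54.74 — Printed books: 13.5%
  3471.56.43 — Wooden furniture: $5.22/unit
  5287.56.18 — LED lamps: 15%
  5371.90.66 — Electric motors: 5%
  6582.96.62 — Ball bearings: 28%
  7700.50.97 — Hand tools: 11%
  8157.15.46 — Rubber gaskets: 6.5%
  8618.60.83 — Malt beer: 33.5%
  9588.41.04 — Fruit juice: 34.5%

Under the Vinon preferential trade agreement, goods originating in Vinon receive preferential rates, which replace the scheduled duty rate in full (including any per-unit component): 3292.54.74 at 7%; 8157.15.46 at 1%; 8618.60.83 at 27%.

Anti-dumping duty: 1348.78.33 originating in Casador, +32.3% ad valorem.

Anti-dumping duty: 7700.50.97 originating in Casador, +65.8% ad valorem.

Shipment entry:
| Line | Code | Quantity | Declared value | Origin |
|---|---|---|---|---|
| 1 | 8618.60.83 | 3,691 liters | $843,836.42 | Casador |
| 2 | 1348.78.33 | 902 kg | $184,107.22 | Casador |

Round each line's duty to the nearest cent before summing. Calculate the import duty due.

$398,304.53

Line 1 (8618.60.83, Casador, 3,691 liters, $843,836.42):
Base rate for 8618.60.83 is 33.5%.
8618.60.83 has an FTA preferential rate, but origin Casador is not Vinon; base rate stands.
Duty = $843,836.42 × 33.5% = $282,685.20.
Line 2 (1348.78.33, Casador, 902 kg, $184,107.22):
Base rate for 1348.78.33 is 30.5%.
Additional duty on 1348.78.33 from Casador: +32.3%. Applied ad valorem rate: 30.5% + 32.3% = 62.8%.
Duty = $184,107.22 × 62.8% = $115,619.33.
Total = $282,685.20 + $115,619.33 = $398,304.53.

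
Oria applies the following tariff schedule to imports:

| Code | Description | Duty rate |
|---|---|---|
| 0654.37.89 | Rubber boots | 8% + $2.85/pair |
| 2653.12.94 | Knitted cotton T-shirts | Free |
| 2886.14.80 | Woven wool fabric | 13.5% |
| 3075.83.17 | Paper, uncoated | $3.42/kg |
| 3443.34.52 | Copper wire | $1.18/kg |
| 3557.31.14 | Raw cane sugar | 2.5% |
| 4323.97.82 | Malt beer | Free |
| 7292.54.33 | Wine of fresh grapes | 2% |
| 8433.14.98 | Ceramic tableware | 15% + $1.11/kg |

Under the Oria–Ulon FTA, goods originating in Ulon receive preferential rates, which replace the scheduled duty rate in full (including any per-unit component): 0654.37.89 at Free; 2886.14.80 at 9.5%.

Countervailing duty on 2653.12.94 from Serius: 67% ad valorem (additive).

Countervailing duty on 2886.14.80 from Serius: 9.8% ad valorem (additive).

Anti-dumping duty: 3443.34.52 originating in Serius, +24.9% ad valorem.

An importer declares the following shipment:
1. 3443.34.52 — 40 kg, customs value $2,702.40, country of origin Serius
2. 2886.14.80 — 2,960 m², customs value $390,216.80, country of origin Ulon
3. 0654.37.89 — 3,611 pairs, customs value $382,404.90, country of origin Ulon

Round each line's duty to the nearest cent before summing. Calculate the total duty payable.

Line 1 (3443.34.52, Serius, 40 kg, $2,702.40):
Base rate for 3443.34.52 is $1.18/kg.
Additional duty on 3443.34.52 from Serius: +24.9% ad valorem. Applied ad valorem rate = 24.9%.
Duty = $2,702.40 × 24.9% + 40 × $1.18 = $720.10.
Line 2 (2886.14.80, Ulon, 2,960 m², $390,216.80):
Base rate for 2886.14.80 is 13.5%.
Origin Ulon qualifies under the Oria–Ulon agreement and 2886.14.80 is covered: preferential rate 9.5% applies instead.
The additional-duty order on 2886.14.80 targets Serius, not Ulon; it does not apply.
Duty = $390,216.80 × 9.5% = $37,070.60.
Line 3 (0654.37.89, Ulon, 3,611 pairs, $382,404.90):
Base rate for 0654.37.89 is 8% + $2.85/pair.
Origin Ulon qualifies under the Oria–Ulon agreement and 0654.37.89 is covered: preferential rate Free applies instead.
Duty = $382,404.90 × 0% = $0.00.
Total = $720.10 + $37,070.60 + $0.00 = $37,790.70.

$37,790.70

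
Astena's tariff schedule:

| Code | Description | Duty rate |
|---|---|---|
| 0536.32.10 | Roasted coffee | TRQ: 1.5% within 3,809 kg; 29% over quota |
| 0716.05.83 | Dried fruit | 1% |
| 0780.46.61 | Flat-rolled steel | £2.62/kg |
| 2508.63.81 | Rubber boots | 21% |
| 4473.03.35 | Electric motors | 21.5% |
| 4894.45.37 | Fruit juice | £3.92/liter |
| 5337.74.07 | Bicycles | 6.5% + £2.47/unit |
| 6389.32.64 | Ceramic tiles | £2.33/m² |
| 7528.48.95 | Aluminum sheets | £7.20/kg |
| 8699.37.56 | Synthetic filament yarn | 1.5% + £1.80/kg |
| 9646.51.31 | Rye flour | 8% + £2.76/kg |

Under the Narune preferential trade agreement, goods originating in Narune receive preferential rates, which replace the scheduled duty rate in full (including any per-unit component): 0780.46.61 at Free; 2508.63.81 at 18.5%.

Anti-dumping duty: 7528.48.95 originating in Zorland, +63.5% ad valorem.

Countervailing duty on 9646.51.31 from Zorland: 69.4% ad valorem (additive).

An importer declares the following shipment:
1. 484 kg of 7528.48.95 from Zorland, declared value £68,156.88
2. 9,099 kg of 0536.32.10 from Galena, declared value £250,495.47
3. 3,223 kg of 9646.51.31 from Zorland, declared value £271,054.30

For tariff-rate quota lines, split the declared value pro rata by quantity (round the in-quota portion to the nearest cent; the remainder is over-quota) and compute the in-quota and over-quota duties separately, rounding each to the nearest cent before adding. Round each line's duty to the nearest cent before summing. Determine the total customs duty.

Line 1 (7528.48.95, Zorland, 484 kg, £68,156.88):
Base rate for 7528.48.95 is £7.20/kg.
Additional duty on 7528.48.95 from Zorland: +63.5% ad valorem. Applied ad valorem rate = 63.5%.
Duty = £68,156.88 × 63.5% + 484 × £7.20 = £46,764.42.
Line 2 (0536.32.10, Galena, 9,099 kg, £250,495.47):
Code 0536.32.10 is under a tariff-rate quota (threshold 3,809 kg). In-quota: 3,809 kg at 1.5%; over-quota: 5,290 kg at 29%.
Pro-rata value split: in-quota = £250,495.47 × 3,809/9,099 = £104,861.77; over-quota = £250,495.47 − £104,861.77 = £145,633.70.
In-quota duty = £104,861.77 × 1.5% = £1,572.93. Over-quota duty = £145,633.70 × 29% = £42,233.77.
Line duty = £1,572.93 + £42,233.77 = £43,806.70.
Line 3 (9646.51.31, Zorland, 3,223 kg, £271,054.30):
Base rate for 9646.51.31 is 8% + £2.76/kg.
Additional duty on 9646.51.31 from Zorland: +69.4%. Applied ad valorem rate: 8% + 69.4% = 77.4%.
Duty = £271,054.30 × 77.4% + 3,223 × £2.76 = £218,691.51.
Total = £46,764.42 + £43,806.70 + £218,691.51 = £309,262.63.

£309,262.63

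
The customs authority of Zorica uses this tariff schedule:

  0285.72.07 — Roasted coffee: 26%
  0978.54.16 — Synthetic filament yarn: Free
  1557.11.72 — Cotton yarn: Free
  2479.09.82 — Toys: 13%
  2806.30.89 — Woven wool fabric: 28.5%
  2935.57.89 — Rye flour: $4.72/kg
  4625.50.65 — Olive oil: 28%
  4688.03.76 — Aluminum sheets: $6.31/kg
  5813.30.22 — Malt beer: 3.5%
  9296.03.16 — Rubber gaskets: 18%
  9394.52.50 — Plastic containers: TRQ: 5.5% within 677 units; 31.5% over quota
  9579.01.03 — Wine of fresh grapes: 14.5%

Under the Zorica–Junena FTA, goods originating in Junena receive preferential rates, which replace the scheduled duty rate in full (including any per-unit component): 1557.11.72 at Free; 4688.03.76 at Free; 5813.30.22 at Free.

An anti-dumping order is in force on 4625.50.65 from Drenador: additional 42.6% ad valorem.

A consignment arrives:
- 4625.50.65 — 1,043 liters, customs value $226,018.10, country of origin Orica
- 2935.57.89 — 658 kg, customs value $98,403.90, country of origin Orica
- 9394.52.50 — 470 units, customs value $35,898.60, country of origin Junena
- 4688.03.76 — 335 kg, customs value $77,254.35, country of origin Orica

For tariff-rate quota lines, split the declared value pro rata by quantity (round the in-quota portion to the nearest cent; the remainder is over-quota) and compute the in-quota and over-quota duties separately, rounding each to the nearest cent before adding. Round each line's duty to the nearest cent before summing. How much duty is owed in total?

$70,479.10

Line 1 (4625.50.65, Orica, 1,043 liters, $226,018.10):
Base rate for 4625.50.65 is 28%.
The additional-duty order on 4625.50.65 targets Drenador, not Orica; it does not apply.
Duty = $226,018.10 × 28% = $63,285.07.
Line 2 (2935.57.89, Orica, 658 kg, $98,403.90):
Base rate for 2935.57.89 is $4.72/kg.
Duty = 658 × $4.72 = $3,105.76.
Line 3 (9394.52.50, Junena, 470 units, $35,898.60):
Code 9394.52.50 is under a tariff-rate quota (threshold 677 units). Quantity 470 units is within the quota, so the in-quota rate 5.5% applies to the full value.
Duty = $35,898.60 × 5.5% = $1,974.42.
Line 4 (4688.03.76, Orica, 335 kg, $77,254.35):
Base rate for 4688.03.76 is $6.31/kg.
4688.03.76 has an FTA preferential rate, but origin Orica is not Junena; base rate stands.
Duty = 335 × $6.31 = $2,113.85.
Total = $63,285.07 + $3,105.76 + $1,974.42 + $2,113.85 = $70,479.10.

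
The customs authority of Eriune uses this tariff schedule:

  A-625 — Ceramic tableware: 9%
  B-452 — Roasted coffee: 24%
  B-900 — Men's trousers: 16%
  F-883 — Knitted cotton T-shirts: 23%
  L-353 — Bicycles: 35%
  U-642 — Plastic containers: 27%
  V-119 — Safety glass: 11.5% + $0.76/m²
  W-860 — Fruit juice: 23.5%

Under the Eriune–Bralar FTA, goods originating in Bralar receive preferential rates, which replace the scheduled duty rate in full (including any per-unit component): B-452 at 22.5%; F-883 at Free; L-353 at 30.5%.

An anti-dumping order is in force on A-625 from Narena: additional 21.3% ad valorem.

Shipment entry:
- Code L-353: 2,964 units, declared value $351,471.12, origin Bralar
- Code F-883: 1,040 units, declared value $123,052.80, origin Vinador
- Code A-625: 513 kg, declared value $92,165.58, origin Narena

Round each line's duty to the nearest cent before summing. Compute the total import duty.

Line 1 (L-353, Bralar, 2,964 units, $351,471.12):
Base rate for L-353 is 35%.
Origin Bralar qualifies under the Eriune–Bralar agreement and L-353 is covered: preferential rate 30.5% applies instead.
Duty = $351,471.12 × 30.5% = $107,198.69.
Line 2 (F-883, Vinador, 1,040 units, $123,052.80):
Base rate for F-883 is 23%.
F-883 has an FTA preferential rate, but origin Vinador is not Bralar; base rate stands.
Duty = $123,052.80 × 23% = $28,302.14.
Line 3 (A-625, Narena, 513 kg, $92,165.58):
Base rate for A-625 is 9%.
Additional duty on A-625 from Narena: +21.3%. Applied ad valorem rate: 9% + 21.3% = 30.3%.
Duty = $92,165.58 × 30.3% = $27,926.17.
Total = $107,198.69 + $28,302.14 + $27,926.17 = $163,427.00.

$163,427.00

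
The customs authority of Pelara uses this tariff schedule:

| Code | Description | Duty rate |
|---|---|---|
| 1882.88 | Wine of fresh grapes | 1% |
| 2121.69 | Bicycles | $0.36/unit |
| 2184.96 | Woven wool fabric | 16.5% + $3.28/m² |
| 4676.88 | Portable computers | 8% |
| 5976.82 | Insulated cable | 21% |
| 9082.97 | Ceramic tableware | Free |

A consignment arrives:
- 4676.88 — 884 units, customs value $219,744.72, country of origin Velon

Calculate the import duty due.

Line 1 (4676.88, Velon, 884 units, $219,744.72):
Base rate for 4676.88 is 8%.
Duty = $219,744.72 × 8% = $17,579.58.

$17,579.58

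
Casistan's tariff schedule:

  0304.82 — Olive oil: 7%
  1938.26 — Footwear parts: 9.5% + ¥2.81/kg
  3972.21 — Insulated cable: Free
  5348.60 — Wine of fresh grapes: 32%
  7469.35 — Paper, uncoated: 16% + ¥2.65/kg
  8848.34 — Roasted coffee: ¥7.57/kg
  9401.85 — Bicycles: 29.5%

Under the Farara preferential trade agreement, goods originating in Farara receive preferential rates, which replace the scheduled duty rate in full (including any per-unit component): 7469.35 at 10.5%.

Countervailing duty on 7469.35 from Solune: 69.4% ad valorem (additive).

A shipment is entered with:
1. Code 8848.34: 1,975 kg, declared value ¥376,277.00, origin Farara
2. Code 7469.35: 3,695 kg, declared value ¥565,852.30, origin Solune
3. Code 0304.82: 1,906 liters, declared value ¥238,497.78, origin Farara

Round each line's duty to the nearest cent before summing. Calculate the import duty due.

¥524,675.20

Line 1 (8848.34, Farara, 1,975 kg, ¥376,277.00):
Base rate for 8848.34 is ¥7.57/kg.
Origin Farara is the FTA partner but 8848.34 is not on the preference list; base rate stands.
Duty = 1,975 × ¥7.57 = ¥14,950.75.
Line 2 (7469.35, Solune, 3,695 kg, ¥565,852.30):
Base rate for 7469.35 is 16% + ¥2.65/kg.
7469.35 has an FTA preferential rate, but origin Solune is not Farara; base rate stands.
Additional duty on 7469.35 from Solune: +69.4%. Applied ad valorem rate: 16% + 69.4% = 85.4%.
Duty = ¥565,852.30 × 85.4% + 3,695 × ¥2.65 = ¥493,029.61.
Line 3 (0304.82, Farara, 1,906 liters, ¥238,497.78):
Base rate for 0304.82 is 7%.
Origin Farara is the FTA partner but 0304.82 is not on the preference list; base rate stands.
Duty = ¥238,497.78 × 7% = ¥16,694.84.
Total = ¥14,950.75 + ¥493,029.61 + ¥16,694.84 = ¥524,675.20.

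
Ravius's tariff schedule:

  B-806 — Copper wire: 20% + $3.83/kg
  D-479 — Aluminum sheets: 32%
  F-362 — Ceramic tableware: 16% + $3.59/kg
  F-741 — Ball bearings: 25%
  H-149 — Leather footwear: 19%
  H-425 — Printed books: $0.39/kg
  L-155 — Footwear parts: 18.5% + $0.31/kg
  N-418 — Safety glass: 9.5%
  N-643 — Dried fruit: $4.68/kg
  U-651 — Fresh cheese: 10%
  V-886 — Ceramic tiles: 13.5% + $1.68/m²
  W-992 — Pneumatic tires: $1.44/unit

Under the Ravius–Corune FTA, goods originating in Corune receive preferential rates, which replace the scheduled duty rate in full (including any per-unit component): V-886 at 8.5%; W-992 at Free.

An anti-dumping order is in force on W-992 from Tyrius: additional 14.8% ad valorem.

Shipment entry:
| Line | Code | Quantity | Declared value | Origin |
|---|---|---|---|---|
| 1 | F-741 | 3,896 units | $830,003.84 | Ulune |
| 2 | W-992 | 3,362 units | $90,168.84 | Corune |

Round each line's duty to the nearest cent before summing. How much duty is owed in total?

$207,500.96

Line 1 (F-741, Ulune, 3,896 units, $830,003.84):
Base rate for F-741 is 25%.
Duty = $830,003.84 × 25% = $207,500.96.
Line 2 (W-992, Corune, 3,362 units, $90,168.84):
Base rate for W-992 is $1.44/unit.
Origin Corune qualifies under the Ravius–Corune agreement and W-992 is covered: preferential rate Free applies instead.
The additional-duty order on W-992 targets Tyrius, not Corune; it does not apply.
Duty = $90,168.84 × 0% = $0.00.
Total = $207,500.96 + $0.00 = $207,500.96.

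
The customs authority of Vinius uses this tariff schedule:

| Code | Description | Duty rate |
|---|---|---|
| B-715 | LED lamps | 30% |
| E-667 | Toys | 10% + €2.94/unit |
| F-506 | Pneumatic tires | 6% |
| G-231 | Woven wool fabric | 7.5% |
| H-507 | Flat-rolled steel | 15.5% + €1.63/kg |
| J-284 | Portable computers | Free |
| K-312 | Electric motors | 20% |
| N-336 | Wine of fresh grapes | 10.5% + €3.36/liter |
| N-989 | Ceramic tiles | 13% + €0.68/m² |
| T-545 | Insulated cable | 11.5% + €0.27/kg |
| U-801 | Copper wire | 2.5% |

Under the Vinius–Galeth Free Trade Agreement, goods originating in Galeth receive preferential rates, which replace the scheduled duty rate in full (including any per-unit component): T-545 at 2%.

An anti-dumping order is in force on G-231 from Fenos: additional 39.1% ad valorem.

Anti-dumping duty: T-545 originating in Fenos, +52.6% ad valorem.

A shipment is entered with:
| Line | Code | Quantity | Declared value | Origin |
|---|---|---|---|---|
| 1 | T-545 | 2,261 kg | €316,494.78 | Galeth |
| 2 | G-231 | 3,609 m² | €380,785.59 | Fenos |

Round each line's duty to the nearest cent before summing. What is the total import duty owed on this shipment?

Line 1 (T-545, Galeth, 2,261 kg, €316,494.78):
Base rate for T-545 is 11.5% + €0.27/kg.
Origin Galeth qualifies under the Vinius–Galeth agreement and T-545 is covered: preferential rate 2% applies instead.
The additional-duty order on T-545 targets Fenos, not Galeth; it does not apply.
Duty = €316,494.78 × 2% = €6,329.90.
Line 2 (G-231, Fenos, 3,609 m², €380,785.59):
Base rate for G-231 is 7.5%.
Additional duty on G-231 from Fenos: +39.1%. Applied ad valorem rate: 7.5% + 39.1% = 46.6%.
Duty = €380,785.59 × 46.6% = €177,446.08.
Total = €6,329.90 + €177,446.08 = €183,775.98.

€183,775.98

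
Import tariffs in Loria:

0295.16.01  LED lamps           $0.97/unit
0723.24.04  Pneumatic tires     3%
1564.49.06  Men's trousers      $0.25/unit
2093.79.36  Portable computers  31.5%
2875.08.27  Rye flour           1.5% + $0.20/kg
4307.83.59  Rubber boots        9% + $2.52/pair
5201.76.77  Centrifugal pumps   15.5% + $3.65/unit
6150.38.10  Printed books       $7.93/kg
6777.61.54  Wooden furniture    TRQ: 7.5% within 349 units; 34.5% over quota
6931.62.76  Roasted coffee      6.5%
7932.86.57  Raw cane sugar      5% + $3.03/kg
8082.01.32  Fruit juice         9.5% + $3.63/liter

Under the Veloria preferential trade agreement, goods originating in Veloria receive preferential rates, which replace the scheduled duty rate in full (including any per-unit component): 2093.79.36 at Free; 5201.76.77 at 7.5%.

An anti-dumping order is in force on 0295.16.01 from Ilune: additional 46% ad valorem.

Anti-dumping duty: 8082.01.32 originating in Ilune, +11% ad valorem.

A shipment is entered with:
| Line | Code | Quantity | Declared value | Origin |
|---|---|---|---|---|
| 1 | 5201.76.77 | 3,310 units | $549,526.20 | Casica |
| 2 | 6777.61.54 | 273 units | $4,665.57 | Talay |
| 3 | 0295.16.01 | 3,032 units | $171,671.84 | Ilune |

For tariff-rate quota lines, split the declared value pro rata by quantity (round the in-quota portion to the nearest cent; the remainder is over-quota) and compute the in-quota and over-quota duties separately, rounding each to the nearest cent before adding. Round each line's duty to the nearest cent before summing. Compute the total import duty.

$179,518.07

Line 1 (5201.76.77, Casica, 3,310 units, $549,526.20):
Base rate for 5201.76.77 is 15.5% + $3.65/unit.
5201.76.77 has an FTA preferential rate, but origin Casica is not Veloria; base rate stands.
Duty = $549,526.20 × 15.5% + 3,310 × $3.65 = $97,258.06.
Line 2 (6777.61.54, Talay, 273 units, $4,665.57):
Code 6777.61.54 is under a tariff-rate quota (threshold 349 units). Quantity 273 units is within the quota, so the in-quota rate 7.5% applies to the full value.
Duty = $4,665.57 × 7.5% = $349.92.
Line 3 (0295.16.01, Ilune, 3,032 units, $171,671.84):
Base rate for 0295.16.01 is $0.97/unit.
Additional duty on 0295.16.01 from Ilune: +46% ad valorem. Applied ad valorem rate = 46%.
Duty = $171,671.84 × 46% + 3,032 × $0.97 = $81,910.09.
Total = $97,258.06 + $349.92 + $81,910.09 = $179,518.07.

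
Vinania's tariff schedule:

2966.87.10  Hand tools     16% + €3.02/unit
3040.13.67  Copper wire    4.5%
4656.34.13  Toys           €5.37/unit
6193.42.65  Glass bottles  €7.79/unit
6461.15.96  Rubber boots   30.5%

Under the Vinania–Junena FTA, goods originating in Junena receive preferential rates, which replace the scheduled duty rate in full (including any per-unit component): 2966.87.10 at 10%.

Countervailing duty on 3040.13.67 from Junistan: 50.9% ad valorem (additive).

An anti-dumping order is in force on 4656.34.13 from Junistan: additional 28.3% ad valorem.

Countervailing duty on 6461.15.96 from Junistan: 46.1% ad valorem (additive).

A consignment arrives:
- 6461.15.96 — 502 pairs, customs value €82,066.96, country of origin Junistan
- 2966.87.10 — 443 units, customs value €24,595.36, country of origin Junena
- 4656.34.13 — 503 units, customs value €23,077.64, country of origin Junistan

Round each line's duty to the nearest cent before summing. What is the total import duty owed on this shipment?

€74,554.91

Line 1 (6461.15.96, Junistan, 502 pairs, €82,066.96):
Base rate for 6461.15.96 is 30.5%.
Additional duty on 6461.15.96 from Junistan: +46.1%. Applied ad valorem rate: 30.5% + 46.1% = 76.6%.
Duty = €82,066.96 × 76.6% = €62,863.29.
Line 2 (2966.87.10, Junena, 443 units, €24,595.36):
Base rate for 2966.87.10 is 16% + €3.02/unit.
Origin Junena qualifies under the Vinania–Junena agreement and 2966.87.10 is covered: preferential rate 10% applies instead.
Duty = €24,595.36 × 10% = €2,459.54.
Line 3 (4656.34.13, Junistan, 503 units, €23,077.64):
Base rate for 4656.34.13 is €5.37/unit.
Additional duty on 4656.34.13 from Junistan: +28.3% ad valorem. Applied ad valorem rate = 28.3%.
Duty = €23,077.64 × 28.3% + 503 × €5.37 = €9,232.08.
Total = €62,863.29 + €2,459.54 + €9,232.08 = €74,554.91.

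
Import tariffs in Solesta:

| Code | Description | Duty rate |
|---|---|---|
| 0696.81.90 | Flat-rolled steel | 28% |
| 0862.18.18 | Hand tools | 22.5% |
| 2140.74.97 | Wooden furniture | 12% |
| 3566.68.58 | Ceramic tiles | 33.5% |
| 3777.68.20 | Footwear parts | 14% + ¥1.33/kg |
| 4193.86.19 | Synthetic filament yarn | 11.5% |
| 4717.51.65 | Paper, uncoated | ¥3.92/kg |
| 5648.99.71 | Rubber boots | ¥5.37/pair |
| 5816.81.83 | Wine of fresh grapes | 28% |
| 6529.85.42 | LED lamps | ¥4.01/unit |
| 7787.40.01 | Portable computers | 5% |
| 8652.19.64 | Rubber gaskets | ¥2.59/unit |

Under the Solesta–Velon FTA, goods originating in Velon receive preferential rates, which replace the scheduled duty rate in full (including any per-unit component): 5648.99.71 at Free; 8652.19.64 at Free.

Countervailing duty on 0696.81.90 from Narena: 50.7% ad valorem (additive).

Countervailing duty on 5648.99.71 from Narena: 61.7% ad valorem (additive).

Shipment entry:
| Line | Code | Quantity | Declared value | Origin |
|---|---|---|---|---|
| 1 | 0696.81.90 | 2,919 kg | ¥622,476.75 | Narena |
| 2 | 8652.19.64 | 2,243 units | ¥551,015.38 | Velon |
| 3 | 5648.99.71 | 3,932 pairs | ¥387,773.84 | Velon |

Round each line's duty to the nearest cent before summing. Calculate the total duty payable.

Line 1 (0696.81.90, Narena, 2,919 kg, ¥622,476.75):
Base rate for 0696.81.90 is 28%.
Additional duty on 0696.81.90 from Narena: +50.7%. Applied ad valorem rate: 28% + 50.7% = 78.7%.
Duty = ¥622,476.75 × 78.7% = ¥489,889.20.
Line 2 (8652.19.64, Velon, 2,243 units, ¥551,015.38):
Base rate for 8652.19.64 is ¥2.59/unit.
Origin Velon qualifies under the Solesta–Velon agreement and 8652.19.64 is covered: preferential rate Free applies instead.
Duty = ¥551,015.38 × 0% = ¥0.00.
Line 3 (5648.99.71, Velon, 3,932 pairs, ¥387,773.84):
Base rate for 5648.99.71 is ¥5.37/pair.
Origin Velon qualifies under the Solesta–Velon agreement and 5648.99.71 is covered: preferential rate Free applies instead.
The additional-duty order on 5648.99.71 targets Narena, not Velon; it does not apply.
Duty = ¥387,773.84 × 0% = ¥0.00.
Total = ¥489,889.20 + ¥0.00 + ¥0.00 = ¥489,889.20.

¥489,889.20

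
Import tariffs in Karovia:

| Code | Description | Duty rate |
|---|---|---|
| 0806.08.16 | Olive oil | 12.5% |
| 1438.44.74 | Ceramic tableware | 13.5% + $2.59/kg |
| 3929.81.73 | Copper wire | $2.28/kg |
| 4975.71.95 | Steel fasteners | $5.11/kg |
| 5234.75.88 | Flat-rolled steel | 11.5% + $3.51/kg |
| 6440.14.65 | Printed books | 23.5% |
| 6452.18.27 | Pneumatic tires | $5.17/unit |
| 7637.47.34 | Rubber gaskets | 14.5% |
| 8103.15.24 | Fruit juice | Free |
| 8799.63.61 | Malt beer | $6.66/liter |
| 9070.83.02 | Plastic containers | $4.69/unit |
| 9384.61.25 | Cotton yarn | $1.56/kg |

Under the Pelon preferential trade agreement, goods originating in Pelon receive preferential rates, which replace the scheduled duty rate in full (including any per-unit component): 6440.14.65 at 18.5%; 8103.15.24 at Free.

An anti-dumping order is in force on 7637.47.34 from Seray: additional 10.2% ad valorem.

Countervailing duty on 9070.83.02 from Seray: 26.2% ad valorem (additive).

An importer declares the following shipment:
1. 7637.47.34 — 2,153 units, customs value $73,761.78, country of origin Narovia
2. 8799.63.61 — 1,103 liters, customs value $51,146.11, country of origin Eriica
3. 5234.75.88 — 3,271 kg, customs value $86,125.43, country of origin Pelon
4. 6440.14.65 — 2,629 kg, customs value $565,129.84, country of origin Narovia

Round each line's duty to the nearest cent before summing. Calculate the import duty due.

$172,232.58

Line 1 (7637.47.34, Narovia, 2,153 units, $73,761.78):
Base rate for 7637.47.34 is 14.5%.
The additional-duty order on 7637.47.34 targets Seray, not Narovia; it does not apply.
Duty = $73,761.78 × 14.5% = $10,695.46.
Line 2 (8799.63.61, Eriica, 1,103 liters, $51,146.11):
Base rate for 8799.63.61 is $6.66/liter.
Duty = 1,103 × $6.66 = $7,345.98.
Line 3 (5234.75.88, Pelon, 3,271 kg, $86,125.43):
Base rate for 5234.75.88 is 11.5% + $3.51/kg.
Origin Pelon is the FTA partner but 5234.75.88 is not on the preference list; base rate stands.
Duty = $86,125.43 × 11.5% + 3,271 × $3.51 = $21,385.63.
Line 4 (6440.14.65, Narovia, 2,629 kg, $565,129.84):
Base rate for 6440.14.65 is 23.5%.
6440.14.65 has an FTA preferential rate, but origin Narovia is not Pelon; base rate stands.
Duty = $565,129.84 × 23.5% = $132,805.51.
Total = $10,695.46 + $7,345.98 + $21,385.63 + $132,805.51 = $172,232.58.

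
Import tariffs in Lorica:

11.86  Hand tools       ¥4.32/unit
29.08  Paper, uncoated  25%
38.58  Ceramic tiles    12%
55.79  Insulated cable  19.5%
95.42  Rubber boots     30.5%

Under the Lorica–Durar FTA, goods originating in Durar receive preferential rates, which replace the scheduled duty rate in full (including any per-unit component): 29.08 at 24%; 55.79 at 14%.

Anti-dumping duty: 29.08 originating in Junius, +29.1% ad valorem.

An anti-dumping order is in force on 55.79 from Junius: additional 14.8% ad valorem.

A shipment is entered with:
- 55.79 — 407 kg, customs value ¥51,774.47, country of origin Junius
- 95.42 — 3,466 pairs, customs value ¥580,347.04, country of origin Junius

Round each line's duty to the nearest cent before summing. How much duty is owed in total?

¥194,764.49

Line 1 (55.79, Junius, 407 kg, ¥51,774.47):
Base rate for 55.79 is 19.5%.
55.79 has an FTA preferential rate, but origin Junius is not Durar; base rate stands.
Additional duty on 55.79 from Junius: +14.8%. Applied ad valorem rate: 19.5% + 14.8% = 34.3%.
Duty = ¥51,774.47 × 34.3% = ¥17,758.64.
Line 2 (95.42, Junius, 3,466 pairs, ¥580,347.04):
Base rate for 95.42 is 30.5%.
Duty = ¥580,347.04 × 30.5% = ¥177,005.85.
Total = ¥17,758.64 + ¥177,005.85 = ¥194,764.49.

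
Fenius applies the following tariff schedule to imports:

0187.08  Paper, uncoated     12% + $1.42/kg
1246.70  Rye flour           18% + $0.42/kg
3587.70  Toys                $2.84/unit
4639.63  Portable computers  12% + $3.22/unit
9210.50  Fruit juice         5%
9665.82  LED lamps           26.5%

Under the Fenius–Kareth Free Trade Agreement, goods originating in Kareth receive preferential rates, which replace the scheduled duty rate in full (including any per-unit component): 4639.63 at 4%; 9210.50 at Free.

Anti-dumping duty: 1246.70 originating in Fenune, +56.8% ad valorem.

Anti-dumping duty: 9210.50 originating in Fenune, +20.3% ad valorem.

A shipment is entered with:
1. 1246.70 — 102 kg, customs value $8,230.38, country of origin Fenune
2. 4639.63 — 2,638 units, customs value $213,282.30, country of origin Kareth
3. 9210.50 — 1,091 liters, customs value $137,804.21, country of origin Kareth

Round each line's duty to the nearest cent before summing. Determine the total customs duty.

$14,730.45

Line 1 (1246.70, Fenune, 102 kg, $8,230.38):
Base rate for 1246.70 is 18% + $0.42/kg.
Additional duty on 1246.70 from Fenune: +56.8%. Applied ad valorem rate: 18% + 56.8% = 74.8%.
Duty = $8,230.38 × 74.8% + 102 × $0.42 = $6,199.16.
Line 2 (4639.63, Kareth, 2,638 units, $213,282.30):
Base rate for 4639.63 is 12% + $3.22/unit.
Origin Kareth qualifies under the Fenius–Kareth agreement and 4639.63 is covered: preferential rate 4% applies instead.
Duty = $213,282.30 × 4% = $8,531.29.
Line 3 (9210.50, Kareth, 1,091 liters, $137,804.21):
Base rate for 9210.50 is 5%.
Origin Kareth qualifies under the Fenius–Kareth agreement and 9210.50 is covered: preferential rate Free applies instead.
The additional-duty order on 9210.50 targets Fenune, not Kareth; it does not apply.
Duty = $137,804.21 × 0% = $0.00.
Total = $6,199.16 + $8,531.29 + $0.00 = $14,730.45.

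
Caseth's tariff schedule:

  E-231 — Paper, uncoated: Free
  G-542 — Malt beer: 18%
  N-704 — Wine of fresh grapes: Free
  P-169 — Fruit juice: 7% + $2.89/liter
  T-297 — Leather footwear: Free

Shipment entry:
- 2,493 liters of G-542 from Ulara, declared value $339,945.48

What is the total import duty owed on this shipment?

$61,190.19

Line 1 (G-542, Ulara, 2,493 liters, $339,945.48):
Base rate for G-542 is 18%.
Duty = $339,945.48 × 18% = $61,190.19.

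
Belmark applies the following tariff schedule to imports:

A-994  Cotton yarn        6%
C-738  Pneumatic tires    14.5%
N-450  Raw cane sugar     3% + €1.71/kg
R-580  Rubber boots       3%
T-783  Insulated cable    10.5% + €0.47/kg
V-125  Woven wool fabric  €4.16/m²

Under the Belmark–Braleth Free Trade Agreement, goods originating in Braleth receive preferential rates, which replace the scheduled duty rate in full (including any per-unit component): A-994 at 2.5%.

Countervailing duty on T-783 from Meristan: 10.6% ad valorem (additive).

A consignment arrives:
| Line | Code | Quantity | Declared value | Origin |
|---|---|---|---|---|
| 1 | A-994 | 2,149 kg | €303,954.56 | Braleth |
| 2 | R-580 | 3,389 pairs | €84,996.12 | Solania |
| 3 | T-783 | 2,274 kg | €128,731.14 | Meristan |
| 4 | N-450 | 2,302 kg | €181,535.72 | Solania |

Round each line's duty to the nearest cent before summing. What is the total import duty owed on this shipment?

Line 1 (A-994, Braleth, 2,149 kg, €303,954.56):
Base rate for A-994 is 6%.
Origin Braleth qualifies under the Belmark–Braleth agreement and A-994 is covered: preferential rate 2.5% applies instead.
Duty = €303,954.56 × 2.5% = €7,598.86.
Line 2 (R-580, Solania, 3,389 pairs, €84,996.12):
Base rate for R-580 is 3%.
Duty = €84,996.12 × 3% = €2,549.88.
Line 3 (T-783, Meristan, 2,274 kg, €128,731.14):
Base rate for T-783 is 10.5% + €0.47/kg.
Additional duty on T-783 from Meristan: +10.6%. Applied ad valorem rate: 10.5% + 10.6% = 21.1%.
Duty = €128,731.14 × 21.1% + 2,274 × €0.47 = €28,231.05.
Line 4 (N-450, Solania, 2,302 kg, €181,535.72):
Base rate for N-450 is 3% + €1.71/kg.
Duty = €181,535.72 × 3% + 2,302 × €1.71 = €9,382.49.
Total = €7,598.86 + €2,549.88 + €28,231.05 + €9,382.49 = €47,762.28.

€47,762.28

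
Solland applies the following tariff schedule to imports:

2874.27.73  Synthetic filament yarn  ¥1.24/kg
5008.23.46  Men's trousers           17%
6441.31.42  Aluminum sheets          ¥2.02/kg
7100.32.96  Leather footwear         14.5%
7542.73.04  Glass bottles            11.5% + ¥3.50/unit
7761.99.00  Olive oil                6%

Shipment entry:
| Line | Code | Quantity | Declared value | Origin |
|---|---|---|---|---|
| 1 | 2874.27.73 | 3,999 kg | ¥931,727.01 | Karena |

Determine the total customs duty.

Line 1 (2874.27.73, Karena, 3,999 kg, ¥931,727.01):
Base rate for 2874.27.73 is ¥1.24/kg.
Duty = 3,999 × ¥1.24 = ¥4,958.76.

¥4,958.76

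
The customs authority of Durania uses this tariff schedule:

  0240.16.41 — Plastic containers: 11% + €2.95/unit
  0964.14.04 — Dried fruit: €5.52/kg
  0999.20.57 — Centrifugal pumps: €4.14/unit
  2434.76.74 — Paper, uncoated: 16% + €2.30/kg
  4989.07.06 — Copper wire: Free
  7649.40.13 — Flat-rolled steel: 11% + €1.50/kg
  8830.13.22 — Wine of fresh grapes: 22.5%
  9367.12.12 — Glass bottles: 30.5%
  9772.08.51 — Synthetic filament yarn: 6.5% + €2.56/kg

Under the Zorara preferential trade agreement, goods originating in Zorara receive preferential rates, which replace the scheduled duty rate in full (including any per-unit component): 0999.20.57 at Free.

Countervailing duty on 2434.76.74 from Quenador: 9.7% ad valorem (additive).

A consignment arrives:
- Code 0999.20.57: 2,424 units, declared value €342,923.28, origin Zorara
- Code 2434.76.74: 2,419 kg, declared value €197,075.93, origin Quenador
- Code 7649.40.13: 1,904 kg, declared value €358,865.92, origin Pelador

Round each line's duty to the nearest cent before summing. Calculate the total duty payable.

Line 1 (0999.20.57, Zorara, 2,424 units, €342,923.28):
Base rate for 0999.20.57 is €4.14/unit.
Origin Zorara qualifies under the Durania–Zorara agreement and 0999.20.57 is covered: preferential rate Free applies instead.
Duty = €342,923.28 × 0% = €0.00.
Line 2 (2434.76.74, Quenador, 2,419 kg, €197,075.93):
Base rate for 2434.76.74 is 16% + €2.30/kg.
Additional duty on 2434.76.74 from Quenador: +9.7%. Applied ad valorem rate: 16% + 9.7% = 25.7%.
Duty = €197,075.93 × 25.7% + 2,419 × €2.30 = €56,212.21.
Line 3 (7649.40.13, Pelador, 1,904 kg, €358,865.92):
Base rate for 7649.40.13 is 11% + €1.50/kg.
Duty = €358,865.92 × 11% + 1,904 × €1.50 = €42,331.25.
Total = €0.00 + €56,212.21 + €42,331.25 = €98,543.46.

€98,543.46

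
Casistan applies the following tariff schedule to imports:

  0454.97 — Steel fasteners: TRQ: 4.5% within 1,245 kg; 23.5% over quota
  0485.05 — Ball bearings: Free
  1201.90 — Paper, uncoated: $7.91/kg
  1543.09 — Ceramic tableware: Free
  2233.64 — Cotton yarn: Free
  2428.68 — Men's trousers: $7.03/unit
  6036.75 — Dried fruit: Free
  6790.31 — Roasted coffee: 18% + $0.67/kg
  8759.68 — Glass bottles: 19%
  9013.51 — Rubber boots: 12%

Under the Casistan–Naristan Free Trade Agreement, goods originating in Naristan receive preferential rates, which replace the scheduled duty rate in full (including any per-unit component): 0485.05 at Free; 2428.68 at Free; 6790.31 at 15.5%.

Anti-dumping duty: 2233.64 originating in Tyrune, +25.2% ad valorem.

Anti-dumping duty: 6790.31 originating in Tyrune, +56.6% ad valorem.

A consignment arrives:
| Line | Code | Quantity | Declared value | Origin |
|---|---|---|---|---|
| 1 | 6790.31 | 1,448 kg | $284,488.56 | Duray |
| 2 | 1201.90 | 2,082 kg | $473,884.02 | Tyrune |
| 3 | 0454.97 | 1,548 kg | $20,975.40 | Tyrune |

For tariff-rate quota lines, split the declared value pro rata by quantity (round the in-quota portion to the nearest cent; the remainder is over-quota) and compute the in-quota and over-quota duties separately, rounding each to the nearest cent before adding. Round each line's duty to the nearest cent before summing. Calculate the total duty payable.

$70,370.69

Line 1 (6790.31, Duray, 1,448 kg, $284,488.56):
Base rate for 6790.31 is 18% + $0.67/kg.
6790.31 has an FTA preferential rate, but origin Duray is not Naristan; base rate stands.
The additional-duty order on 6790.31 targets Tyrune, not Duray; it does not apply.
Duty = $284,488.56 × 18% + 1,448 × $0.67 = $52,178.10.
Line 2 (1201.90, Tyrune, 2,082 kg, $473,884.02):
Base rate for 1201.90 is $7.91/kg.
Duty = 2,082 × $7.91 = $16,468.62.
Line 3 (0454.97, Tyrune, 1,548 kg, $20,975.40):
Code 0454.97 is under a tariff-rate quota (threshold 1,245 kg). In-quota: 1,245 kg at 4.5%; over-quota: 303 kg at 23.5%.
Pro-rata value split: in-quota = $20,975.40 × 1,245/1,548 = $16,869.75; over-quota = $20,975.40 − $16,869.75 = $4,105.65.
In-quota duty = $16,869.75 × 4.5% = $759.14. Over-quota duty = $4,105.65 × 23.5% = $964.83.
Line duty = $759.14 + $964.83 = $1,723.97.
Total = $52,178.10 + $16,468.62 + $1,723.97 = $70,370.69.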